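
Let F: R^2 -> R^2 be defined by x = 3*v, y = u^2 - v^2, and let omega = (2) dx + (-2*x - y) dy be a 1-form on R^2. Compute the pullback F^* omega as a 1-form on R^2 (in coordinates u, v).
F^* omega = (2*u*(-u^2 + v^2 - 6*v)) du + (2*u^2*v - 2*v^3 + 12*v^2 + 6) dv

Using F^*(f dg) = (f ∘ F) d(g ∘ F), substitute each coordinate x_i by F_i(u, v) in f_i, and replace dx_i by d F_i = (∂F_i/∂u) du + (∂F_i/∂v) dv.
  For the x component: f_1(F) = 2; d F_1 = (0) du + (3) dv
  For the y component: f_2(F) = -u^2 + v^2 - 6*v; d F_2 = (2*u) du + (-2*v) dv
Combining and collecting du, dv coefficients:
  coeff of du: 2*u*(-u^2 + v^2 - 6*v)
  coeff of dv: 2*u^2*v - 2*v^3 + 12*v^2 + 6
F^* omega = (2*u*(-u^2 + v^2 - 6*v)) du + (2*u^2*v - 2*v^3 + 12*v^2 + 6) dv.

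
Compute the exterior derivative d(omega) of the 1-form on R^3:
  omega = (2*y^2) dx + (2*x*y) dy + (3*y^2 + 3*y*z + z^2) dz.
d(omega) = (-2*y) dx ∧ dy + (6*y + 3*z) dy ∧ dz

For a 1-form omega = sum_i f_i dx_i, the exterior derivative is
  d(omega) = sum_{i < j} (∂f_j/∂x_i - ∂f_i/∂x_j) dx_i ∧ dx_j.
  coefficient of dx ∧ dy: ∂f_2/∂x - ∂f_1/∂y = ∂(2*x*y)/∂x - ∂(2*y^2)/∂y = -2*y
  coefficient of dy ∧ dz: ∂f_3/∂y - ∂f_2/∂z = ∂(3*y^2 + 3*y*z + z^2)/∂y - ∂(2*x*y)/∂z = 6*y + 3*z
Assembling: d(omega) = (-2*y) dx ∧ dy + (6*y + 3*z) dy ∧ dz.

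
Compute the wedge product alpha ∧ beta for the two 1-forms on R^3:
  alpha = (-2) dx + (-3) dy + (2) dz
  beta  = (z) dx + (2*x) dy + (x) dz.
alpha ∧ beta = (-4*x + 3*z) dx ∧ dy + (-2*x - 2*z) dx ∧ dz + (-7*x) dy ∧ dz

Distribute the wedge, using dx_i ∧ dx_j = -dx_j ∧ dx_i and dx_i ∧ dx_i = 0. For each pair (i, j) with i < j, the coefficient of dx_i ∧ dx_j in alpha ∧ beta is (alpha_i * beta_j - alpha_j * beta_i). Collecting: alpha ∧ beta = (-4*x + 3*z) dx ∧ dy + (-2*x - 2*z) dx ∧ dz + (-7*x) dy ∧ dz.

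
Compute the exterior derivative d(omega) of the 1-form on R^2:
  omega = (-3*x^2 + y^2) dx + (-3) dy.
d(omega) = (-2*y) dx ∧ dy

For a 1-form omega = sum_i f_i dx_i, the exterior derivative is
  d(omega) = sum_{i < j} (∂f_j/∂x_i - ∂f_i/∂x_j) dx_i ∧ dx_j.
  coefficient of dx ∧ dy: ∂f_2/∂x - ∂f_1/∂y = ∂(-3)/∂x - ∂(-3*x^2 + y^2)/∂y = -2*y
Assembling: d(omega) = (-2*y) dx ∧ dy.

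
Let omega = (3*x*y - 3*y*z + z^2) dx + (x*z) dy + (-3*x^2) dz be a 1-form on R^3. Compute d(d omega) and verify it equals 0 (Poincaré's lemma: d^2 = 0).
d(d omega) = 0

Step 1: d omega = sum_{i<j} (∂f_j/∂x_i - ∂f_i/∂x_j) dx_i ∧ dx_j:
  coeff of dx ∧ dy: -3*x + 4*z
  coeff of dx ∧ dz: -6*x + 3*y - 2*z
  coeff of dy ∧ dz: -x
Step 2: Apply d again to each 2-form coefficient. The only possible 3-form in R^3 is dx ∧ dy ∧ dz, with coefficient
  ∂(coeff of dy∧dz)/∂x - ∂(coeff of dx∧dz)/∂y + ∂(coeff of dx∧dy)/∂z
  = ∂/∂x (-x) - ∂/∂y (-6*x + 3*y - 2*z) + ∂/∂z (-3*x + 4*z).
Each of these terms simplifies to sums of mixed partials that cancel in pairs. The result is 0 (by equality of mixed partials for smooth functions — Schwarz / Clairaut).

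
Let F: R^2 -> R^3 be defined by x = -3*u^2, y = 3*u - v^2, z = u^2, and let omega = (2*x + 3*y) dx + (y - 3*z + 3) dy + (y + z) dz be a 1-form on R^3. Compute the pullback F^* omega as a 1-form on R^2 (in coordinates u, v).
F^* omega = (38*u^3 - 57*u^2 + 16*u*v^2 + 9*u - 3*v^2 + 9) du + (2*v*(3*u^2 - 3*u + v^2 - 3)) dv

Using F^*(f dg) = (f ∘ F) d(g ∘ F), substitute each coordinate x_i by F_i(u, v) in f_i, and replace dx_i by d F_i = (∂F_i/∂u) du + (∂F_i/∂v) dv.
  For the x component: f_1(F) = -6*u^2 + 9*u - 3*v^2; d F_1 = (-6*u) du + (0) dv
  For the y component: f_2(F) = -3*u^2 + 3*u - v^2 + 3; d F_2 = (3) du + (-2*v) dv
  For the z component: f_3(F) = u^2 + 3*u - v^2; d F_3 = (2*u) du + (0) dv
Combining and collecting du, dv coefficients:
  coeff of du: 38*u^3 - 57*u^2 + 16*u*v^2 + 9*u - 3*v^2 + 9
  coeff of dv: 2*v*(3*u^2 - 3*u + v^2 - 3)
F^* omega = (38*u^3 - 57*u^2 + 16*u*v^2 + 9*u - 3*v^2 + 9) du + (2*v*(3*u^2 - 3*u + v^2 - 3)) dv.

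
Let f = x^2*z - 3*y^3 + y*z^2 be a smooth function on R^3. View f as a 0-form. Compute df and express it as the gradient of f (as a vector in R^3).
df = (2*x*z) dx + (-9*y^2 + z^2) dy + (x^2 + 2*y*z) dz; grad f = (2*x*z, -9*y^2 + z^2, x^2 + 2*y*z)

For a 0-form f, d f = (∂f/∂x) dx + (∂f/∂y) dy + (∂f/∂z) dz. The components of the vector representation are exactly the entries of grad f in Cartesian coordinates:
  ∂f/∂x = 2*x*z
  ∂f/∂y = -9*y^2 + z^2
  ∂f/∂z = x^2 + 2*y*z.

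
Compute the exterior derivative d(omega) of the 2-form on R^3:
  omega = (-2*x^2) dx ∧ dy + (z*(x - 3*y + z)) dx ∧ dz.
d(omega) = (3*z) dx ∧ dy ∧ dz

For a 2-form omega = sum_{i<j} g_{ij} dx_i ∧ dx_j, the exterior derivative is
  d(omega) = sum_{i<j} d(g_{ij}) ∧ dx_i ∧ dx_j = sum_{i<j, k} (∂g_{ij}/∂x_k) dx_k ∧ dx_i ∧ dx_j.
Expand each term, using dx_k ∧ dx_i ∧ dx_j = sgn(permutation) dx_{(a)} ∧ dx_{(b)} ∧ dx_{(c)} with (a < b < c) sorted:
  d(z*(x - 3*y + z)) includes (∂/∂y)(z*(x - 3*y + z)) dy = (-3*z) dy, which multiplied by dx ∧ dz gives (3*z) dx ∧ dy ∧ dz
Collecting like 3-forms: d(omega) = (3*z) dx ∧ dy ∧ dz.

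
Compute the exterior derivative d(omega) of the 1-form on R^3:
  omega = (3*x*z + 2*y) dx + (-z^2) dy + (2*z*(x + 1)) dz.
d(omega) = (-2) dx ∧ dy + (-3*x + 2*z) dx ∧ dz + (2*z) dy ∧ dz

For a 1-form omega = sum_i f_i dx_i, the exterior derivative is
  d(omega) = sum_{i < j} (∂f_j/∂x_i - ∂f_i/∂x_j) dx_i ∧ dx_j.
  coefficient of dx ∧ dy: ∂f_2/∂x - ∂f_1/∂y = ∂(-z^2)/∂x - ∂(3*x*z + 2*y)/∂y = -2
  coefficient of dx ∧ dz: ∂f_3/∂x - ∂f_1/∂z = ∂(2*z*(x + 1))/∂x - ∂(3*x*z + 2*y)/∂z = -3*x + 2*z
  coefficient of dy ∧ dz: ∂f_3/∂y - ∂f_2/∂z = ∂(2*z*(x + 1))/∂y - ∂(-z^2)/∂z = 2*z
Assembling: d(omega) = (-2) dx ∧ dy + (-3*x + 2*z) dx ∧ dz + (2*z) dy ∧ dz.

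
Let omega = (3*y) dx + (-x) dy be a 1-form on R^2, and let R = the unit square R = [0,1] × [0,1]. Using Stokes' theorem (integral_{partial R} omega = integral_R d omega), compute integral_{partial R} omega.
integral_(partial R) omega = -4

Stokes: integral_partial_R omega = integral_R d omega with d omega = (∂Q/∂x - ∂P/∂y) dx ∧ dy.
  ∂Q/∂x = -1
  ∂P/∂y = 3
  integrand = ∂Q/∂x - ∂P/∂y = -4.
Integrating over R: integral_0^1 integral_0^1 (-4) dx dy = -4.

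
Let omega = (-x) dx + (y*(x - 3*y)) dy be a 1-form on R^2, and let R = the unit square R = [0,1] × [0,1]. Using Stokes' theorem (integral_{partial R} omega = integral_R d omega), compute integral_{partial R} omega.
integral_(partial R) omega = 1/2

Stokes: integral_partial_R omega = integral_R d omega with d omega = (∂Q/∂x - ∂P/∂y) dx ∧ dy.
  ∂Q/∂x = y
  ∂P/∂y = 0
  integrand = ∂Q/∂x - ∂P/∂y = y.
Integrating over R: integral_0^1 integral_0^1 (y) dx dy = 1/2.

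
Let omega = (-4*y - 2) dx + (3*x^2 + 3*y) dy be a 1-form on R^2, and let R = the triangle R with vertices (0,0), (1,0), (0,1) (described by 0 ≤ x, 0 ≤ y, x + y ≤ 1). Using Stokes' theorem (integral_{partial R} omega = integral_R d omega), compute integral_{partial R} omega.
integral_(partial R) omega = 3

Stokes: integral_partial_R omega = integral_R d omega with d omega = (∂Q/∂x - ∂P/∂y) dx ∧ dy.
  ∂Q/∂x = 6*x
  ∂P/∂y = -4
  integrand = ∂Q/∂x - ∂P/∂y = 6*x + 4.
Integrating over R: integral_0^1 integral_0^{1-x} (6*x + 4) dy dx = 3.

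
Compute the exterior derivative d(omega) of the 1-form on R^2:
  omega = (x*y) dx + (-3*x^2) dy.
d(omega) = (-7*x) dx ∧ dy

For a 1-form omega = sum_i f_i dx_i, the exterior derivative is
  d(omega) = sum_{i < j} (∂f_j/∂x_i - ∂f_i/∂x_j) dx_i ∧ dx_j.
  coefficient of dx ∧ dy: ∂f_2/∂x - ∂f_1/∂y = ∂(-3*x^2)/∂x - ∂(x*y)/∂y = -7*x
Assembling: d(omega) = (-7*x) dx ∧ dy.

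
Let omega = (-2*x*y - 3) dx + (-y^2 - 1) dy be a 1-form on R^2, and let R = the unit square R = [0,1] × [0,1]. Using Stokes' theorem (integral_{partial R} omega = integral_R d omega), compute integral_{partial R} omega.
integral_(partial R) omega = 1

Stokes: integral_partial_R omega = integral_R d omega with d omega = (∂Q/∂x - ∂P/∂y) dx ∧ dy.
  ∂Q/∂x = 0
  ∂P/∂y = -2*x
  integrand = ∂Q/∂x - ∂P/∂y = 2*x.
Integrating over R: integral_0^1 integral_0^1 (2*x) dx dy = 1.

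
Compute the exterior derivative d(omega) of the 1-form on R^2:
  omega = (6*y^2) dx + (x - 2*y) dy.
d(omega) = (1 - 12*y) dx ∧ dy

For a 1-form omega = sum_i f_i dx_i, the exterior derivative is
  d(omega) = sum_{i < j} (∂f_j/∂x_i - ∂f_i/∂x_j) dx_i ∧ dx_j.
  coefficient of dx ∧ dy: ∂f_2/∂x - ∂f_1/∂y = ∂(x - 2*y)/∂x - ∂(6*y^2)/∂y = 1 - 12*y
Assembling: d(omega) = (1 - 12*y) dx ∧ dy.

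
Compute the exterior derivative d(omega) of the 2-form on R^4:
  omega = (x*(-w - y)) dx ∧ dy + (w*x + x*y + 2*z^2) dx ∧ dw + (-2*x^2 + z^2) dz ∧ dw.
d(omega) = (-2*x) dx ∧ dy ∧ dw + (-4*x - 4*z) dx ∧ dz ∧ dw

For a 2-form omega = sum_{i<j} g_{ij} dx_i ∧ dx_j, the exterior derivative is
  d(omega) = sum_{i<j} d(g_{ij}) ∧ dx_i ∧ dx_j = sum_{i<j, k} (∂g_{ij}/∂x_k) dx_k ∧ dx_i ∧ dx_j.
Expand each term, using dx_k ∧ dx_i ∧ dx_j = sgn(permutation) dx_{(a)} ∧ dx_{(b)} ∧ dx_{(c)} with (a < b < c) sorted:
  d(x*(-w - y)) includes (∂/∂w)(x*(-w - y)) dw = (-x) dw, which multiplied by dx ∧ dy gives (-x) dx ∧ dy ∧ dw
  d(w*x + x*y + 2*z^2) includes (∂/∂y)(w*x + x*y + 2*z^2) dy = (x) dy, which multiplied by dx ∧ dw gives (-x) dx ∧ dy ∧ dw
  d(w*x + x*y + 2*z^2) includes (∂/∂z)(w*x + x*y + 2*z^2) dz = (4*z) dz, which multiplied by dx ∧ dw gives (-4*z) dx ∧ dz ∧ dw
  d(-2*x^2 + z^2) includes (∂/∂x)(-2*x^2 + z^2) dx = (-4*x) dx, which multiplied by dz ∧ dw gives (-4*x) dx ∧ dz ∧ dw
Collecting like 3-forms: d(omega) = (-2*x) dx ∧ dy ∧ dw + (-4*x - 4*z) dx ∧ dz ∧ dw.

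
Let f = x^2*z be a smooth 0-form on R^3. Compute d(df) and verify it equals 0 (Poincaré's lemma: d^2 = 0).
d(df) = 0

Step 1: df = sum_i (∂f/∂x_i) dx_i = (2*x*z) dx + (0) dy + (x^2) dz.
Step 2: Apply d again. Using the 1-form formula, the coefficient of dx ∧ dy in d(df) is ∂^2 f/∂x ∂y - ∂^2 f/∂y ∂x = (0) - (0) = 0 (equality of mixed partials for smooth f).
Similarly for dx ∧ dz and dy ∧ dz — all coefficients vanish. So d(df) = 0.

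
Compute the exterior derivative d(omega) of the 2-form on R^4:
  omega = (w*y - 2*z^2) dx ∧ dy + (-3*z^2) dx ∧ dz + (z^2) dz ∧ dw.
d(omega) = (-4*z) dx ∧ dy ∧ dz + (y) dx ∧ dy ∧ dw

For a 2-form omega = sum_{i<j} g_{ij} dx_i ∧ dx_j, the exterior derivative is
  d(omega) = sum_{i<j} d(g_{ij}) ∧ dx_i ∧ dx_j = sum_{i<j, k} (∂g_{ij}/∂x_k) dx_k ∧ dx_i ∧ dx_j.
Expand each term, using dx_k ∧ dx_i ∧ dx_j = sgn(permutation) dx_{(a)} ∧ dx_{(b)} ∧ dx_{(c)} with (a < b < c) sorted:
  d(w*y - 2*z^2) includes (∂/∂z)(w*y - 2*z^2) dz = (-4*z) dz, which multiplied by dx ∧ dy gives (-4*z) dx ∧ dy ∧ dz
  d(w*y - 2*z^2) includes (∂/∂w)(w*y - 2*z^2) dw = (y) dw, which multiplied by dx ∧ dy gives (y) dx ∧ dy ∧ dw
Collecting like 3-forms: d(omega) = (-4*z) dx ∧ dy ∧ dz + (y) dx ∧ dy ∧ dw.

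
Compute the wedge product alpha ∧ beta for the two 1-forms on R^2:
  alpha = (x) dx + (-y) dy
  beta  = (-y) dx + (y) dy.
alpha ∧ beta = (y*(x - y)) dx ∧ dy

Distribute the wedge, using dx_i ∧ dx_j = -dx_j ∧ dx_i and dx_i ∧ dx_i = 0. For each pair (i, j) with i < j, the coefficient of dx_i ∧ dx_j in alpha ∧ beta is (alpha_i * beta_j - alpha_j * beta_i). Collecting: alpha ∧ beta = (y*(x - y)) dx ∧ dy.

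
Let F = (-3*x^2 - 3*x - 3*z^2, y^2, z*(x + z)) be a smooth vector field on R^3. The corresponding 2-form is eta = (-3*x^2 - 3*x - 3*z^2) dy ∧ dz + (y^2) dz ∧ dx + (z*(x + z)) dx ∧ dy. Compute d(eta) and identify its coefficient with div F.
d(eta) = (-5*x + 2*y + 2*z - 3) dx ∧ dy ∧ dz; div F = -5*x + 2*y + 2*z - 3

For a 2-form in R^3 of the form above, applying d gives a 3-form with coefficient ∂P/∂x + ∂Q/∂y + ∂R/∂z:
  ∂P/∂x = -6*x - 3
  ∂Q/∂y = 2*y
  ∂R/∂z = x + 2*z
Sum = -5*x + 2*y + 2*z - 3, which is exactly div F.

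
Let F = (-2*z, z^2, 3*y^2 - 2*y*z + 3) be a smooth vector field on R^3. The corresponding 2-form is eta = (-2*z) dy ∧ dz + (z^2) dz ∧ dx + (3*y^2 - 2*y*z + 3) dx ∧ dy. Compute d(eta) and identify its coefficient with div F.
d(eta) = (-2*y) dx ∧ dy ∧ dz; div F = -2*y

For a 2-form in R^3 of the form above, applying d gives a 3-form with coefficient ∂P/∂x + ∂Q/∂y + ∂R/∂z:
  ∂P/∂x = 0
  ∂Q/∂y = 0
  ∂R/∂z = -2*y
Sum = -2*y, which is exactly div F.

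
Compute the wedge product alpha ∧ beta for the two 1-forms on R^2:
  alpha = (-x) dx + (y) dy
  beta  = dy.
alpha ∧ beta = (-x) dx ∧ dy

Distribute the wedge, using dx_i ∧ dx_j = -dx_j ∧ dx_i and dx_i ∧ dx_i = 0. For each pair (i, j) with i < j, the coefficient of dx_i ∧ dx_j in alpha ∧ beta is (alpha_i * beta_j - alpha_j * beta_i). Collecting: alpha ∧ beta = (-x) dx ∧ dy.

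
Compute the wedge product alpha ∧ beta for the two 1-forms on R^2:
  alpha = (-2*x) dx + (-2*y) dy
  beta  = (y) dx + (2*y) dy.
alpha ∧ beta = (2*y*(-2*x + y)) dx ∧ dy

Distribute the wedge, using dx_i ∧ dx_j = -dx_j ∧ dx_i and dx_i ∧ dx_i = 0. For each pair (i, j) with i < j, the coefficient of dx_i ∧ dx_j in alpha ∧ beta is (alpha_i * beta_j - alpha_j * beta_i). Collecting: alpha ∧ beta = (2*y*(-2*x + y)) dx ∧ dy.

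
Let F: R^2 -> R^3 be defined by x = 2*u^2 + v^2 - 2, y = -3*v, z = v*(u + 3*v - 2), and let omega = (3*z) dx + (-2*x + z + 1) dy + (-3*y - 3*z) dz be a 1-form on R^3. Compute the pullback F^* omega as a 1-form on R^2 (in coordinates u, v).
F^* omega = (3*v*(4*u^2 + 11*u*v - 8*u - 3*v^2 + 5*v)) du + (-3*u^2*v + 12*u^2 - 21*u*v^2 + 18*u*v - 36*v^3 + 93*v^2 - 24*v - 15) dv

Using F^*(f dg) = (f ∘ F) d(g ∘ F), substitute each coordinate x_i by F_i(u, v) in f_i, and replace dx_i by d F_i = (∂F_i/∂u) du + (∂F_i/∂v) dv.
  For the x component: f_1(F) = 3*v*(u + 3*v - 2); d F_1 = (4*u) du + (2*v) dv
  For the y component: f_2(F) = -4*u^2 + u*v + v^2 - 2*v + 5; d F_2 = (0) du + (-3) dv
  For the z component: f_3(F) = 3*v*(-u - 3*v + 5); d F_3 = (v) du + (u + 6*v - 2) dv
Combining and collecting du, dv coefficients:
  coeff of du: 3*v*(4*u^2 + 11*u*v - 8*u - 3*v^2 + 5*v)
  coeff of dv: -3*u^2*v + 12*u^2 - 21*u*v^2 + 18*u*v - 36*v^3 + 93*v^2 - 24*v - 15
F^* omega = (3*v*(4*u^2 + 11*u*v - 8*u - 3*v^2 + 5*v)) du + (-3*u^2*v + 12*u^2 - 21*u*v^2 + 18*u*v - 36*v^3 + 93*v^2 - 24*v - 15) dv.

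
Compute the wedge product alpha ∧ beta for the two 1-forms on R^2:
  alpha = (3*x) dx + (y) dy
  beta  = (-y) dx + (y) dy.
alpha ∧ beta = (y*(3*x + y)) dx ∧ dy

Distribute the wedge, using dx_i ∧ dx_j = -dx_j ∧ dx_i and dx_i ∧ dx_i = 0. For each pair (i, j) with i < j, the coefficient of dx_i ∧ dx_j in alpha ∧ beta is (alpha_i * beta_j - alpha_j * beta_i). Collecting: alpha ∧ beta = (y*(3*x + y)) dx ∧ dy.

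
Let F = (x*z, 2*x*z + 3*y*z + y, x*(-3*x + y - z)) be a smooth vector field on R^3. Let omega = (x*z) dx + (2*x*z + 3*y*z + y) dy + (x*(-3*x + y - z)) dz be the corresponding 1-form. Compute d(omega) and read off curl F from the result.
d(omega) = (-x - 3*y) dy ∧ dz + (7*x - y + z) dz ∧ dx + (2*z) dx ∧ dy; curl F = (-x - 3*y, 7*x - y + z, 2*z)

d omega = sum_{i<j} (∂f_j/∂x_i - ∂f_i/∂x_j) dx_i ∧ dx_j. Under the identification (dy ∧ dz, dz ∧ dx, dx ∧ dy) ↔ (e_x, e_y, e_z), the coefficients are exactly the components of curl F. Compute:
  ∂R/∂y - ∂Q/∂z = (x) - (2*x + 3*y) = -x - 3*y
  ∂P/∂z - ∂R/∂x = (x) - (-6*x + y - z) = 7*x - y + z
  ∂Q/∂x - ∂P/∂y = (2*z) - (0) = 2*z.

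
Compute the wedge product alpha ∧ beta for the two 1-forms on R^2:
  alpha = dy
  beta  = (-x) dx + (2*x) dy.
alpha ∧ beta = (x) dx ∧ dy

Distribute the wedge, using dx_i ∧ dx_j = -dx_j ∧ dx_i and dx_i ∧ dx_i = 0. For each pair (i, j) with i < j, the coefficient of dx_i ∧ dx_j in alpha ∧ beta is (alpha_i * beta_j - alpha_j * beta_i). Collecting: alpha ∧ beta = (x) dx ∧ dy.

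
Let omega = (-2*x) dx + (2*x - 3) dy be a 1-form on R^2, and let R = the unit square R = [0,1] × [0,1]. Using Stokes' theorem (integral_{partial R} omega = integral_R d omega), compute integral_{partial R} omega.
integral_(partial R) omega = 2

Stokes: integral_partial_R omega = integral_R d omega with d omega = (∂Q/∂x - ∂P/∂y) dx ∧ dy.
  ∂Q/∂x = 2
  ∂P/∂y = 0
  integrand = ∂Q/∂x - ∂P/∂y = 2.
Integrating over R: integral_0^1 integral_0^1 (2) dx dy = 2.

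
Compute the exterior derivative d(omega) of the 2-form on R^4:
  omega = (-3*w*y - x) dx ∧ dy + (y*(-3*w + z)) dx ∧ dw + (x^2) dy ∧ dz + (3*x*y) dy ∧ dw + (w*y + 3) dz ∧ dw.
d(omega) = (3*w - z) dx ∧ dy ∧ dw + (-y) dx ∧ dz ∧ dw + (2*x) dx ∧ dy ∧ dz + (w) dy ∧ dz ∧ dw

For a 2-form omega = sum_{i<j} g_{ij} dx_i ∧ dx_j, the exterior derivative is
  d(omega) = sum_{i<j} d(g_{ij}) ∧ dx_i ∧ dx_j = sum_{i<j, k} (∂g_{ij}/∂x_k) dx_k ∧ dx_i ∧ dx_j.
Expand each term, using dx_k ∧ dx_i ∧ dx_j = sgn(permutation) dx_{(a)} ∧ dx_{(b)} ∧ dx_{(c)} with (a < b < c) sorted:
  d(-3*w*y - x) includes (∂/∂w)(-3*w*y - x) dw = (-3*y) dw, which multiplied by dx ∧ dy gives (-3*y) dx ∧ dy ∧ dw
  d(y*(-3*w + z)) includes (∂/∂y)(y*(-3*w + z)) dy = (-3*w + z) dy, which multiplied by dx ∧ dw gives (3*w - z) dx ∧ dy ∧ dw
  d(y*(-3*w + z)) includes (∂/∂z)(y*(-3*w + z)) dz = (y) dz, which multiplied by dx ∧ dw gives (-y) dx ∧ dz ∧ dw
  d(x^2) includes (∂/∂x)(x^2) dx = (2*x) dx, which multiplied by dy ∧ dz gives (2*x) dx ∧ dy ∧ dz
  d(3*x*y) includes (∂/∂x)(3*x*y) dx = (3*y) dx, which multiplied by dy ∧ dw gives (3*y) dx ∧ dy ∧ dw
  d(w*y + 3) includes (∂/∂y)(w*y + 3) dy = (w) dy, which multiplied by dz ∧ dw gives (w) dy ∧ dz ∧ dw
Collecting like 3-forms: d(omega) = (3*w - z) dx ∧ dy ∧ dw + (-y) dx ∧ dz ∧ dw + (2*x) dx ∧ dy ∧ dz + (w) dy ∧ dz ∧ dw.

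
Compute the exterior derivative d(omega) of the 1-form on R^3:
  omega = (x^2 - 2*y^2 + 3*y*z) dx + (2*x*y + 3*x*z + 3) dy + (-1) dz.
d(omega) = (6*y) dx ∧ dy + (-3*y) dx ∧ dz + (-3*x) dy ∧ dz

For a 1-form omega = sum_i f_i dx_i, the exterior derivative is
  d(omega) = sum_{i < j} (∂f_j/∂x_i - ∂f_i/∂x_j) dx_i ∧ dx_j.
  coefficient of dx ∧ dy: ∂f_2/∂x - ∂f_1/∂y = ∂(2*x*y + 3*x*z + 3)/∂x - ∂(x^2 - 2*y^2 + 3*y*z)/∂y = 6*y
  coefficient of dx ∧ dz: ∂f_3/∂x - ∂f_1/∂z = ∂(-1)/∂x - ∂(x^2 - 2*y^2 + 3*y*z)/∂z = -3*y
  coefficient of dy ∧ dz: ∂f_3/∂y - ∂f_2/∂z = ∂(-1)/∂y - ∂(2*x*y + 3*x*z + 3)/∂z = -3*x
Assembling: d(omega) = (6*y) dx ∧ dy + (-3*y) dx ∧ dz + (-3*x) dy ∧ dz.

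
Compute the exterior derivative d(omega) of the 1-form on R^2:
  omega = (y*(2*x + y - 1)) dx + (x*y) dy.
d(omega) = (-2*x - y + 1) dx ∧ dy

For a 1-form omega = sum_i f_i dx_i, the exterior derivative is
  d(omega) = sum_{i < j} (∂f_j/∂x_i - ∂f_i/∂x_j) dx_i ∧ dx_j.
  coefficient of dx ∧ dy: ∂f_2/∂x - ∂f_1/∂y = ∂(x*y)/∂x - ∂(y*(2*x + y - 1))/∂y = -2*x - y + 1
Assembling: d(omega) = (-2*x - y + 1) dx ∧ dy.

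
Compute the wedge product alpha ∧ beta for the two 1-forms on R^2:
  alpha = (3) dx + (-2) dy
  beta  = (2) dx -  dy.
alpha ∧ beta = (1) dx ∧ dy

Distribute the wedge, using dx_i ∧ dx_j = -dx_j ∧ dx_i and dx_i ∧ dx_i = 0. For each pair (i, j) with i < j, the coefficient of dx_i ∧ dx_j in alpha ∧ beta is (alpha_i * beta_j - alpha_j * beta_i). Collecting: alpha ∧ beta = (1) dx ∧ dy.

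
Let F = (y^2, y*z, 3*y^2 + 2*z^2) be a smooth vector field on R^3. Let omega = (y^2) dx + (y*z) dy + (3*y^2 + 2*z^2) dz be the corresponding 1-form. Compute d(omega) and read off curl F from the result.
d(omega) = (5*y) dy ∧ dz + (0) dz ∧ dx + (-2*y) dx ∧ dy; curl F = (5*y, 0, -2*y)

d omega = sum_{i<j} (∂f_j/∂x_i - ∂f_i/∂x_j) dx_i ∧ dx_j. Under the identification (dy ∧ dz, dz ∧ dx, dx ∧ dy) ↔ (e_x, e_y, e_z), the coefficients are exactly the components of curl F. Compute:
  ∂R/∂y - ∂Q/∂z = (6*y) - (y) = 5*y
  ∂P/∂z - ∂R/∂x = (0) - (0) = 0
  ∂Q/∂x - ∂P/∂y = (0) - (2*y) = -2*y.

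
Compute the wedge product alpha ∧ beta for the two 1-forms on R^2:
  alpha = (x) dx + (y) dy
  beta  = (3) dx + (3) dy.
alpha ∧ beta = (3*x - 3*y) dx ∧ dy

Distribute the wedge, using dx_i ∧ dx_j = -dx_j ∧ dx_i and dx_i ∧ dx_i = 0. For each pair (i, j) with i < j, the coefficient of dx_i ∧ dx_j in alpha ∧ beta is (alpha_i * beta_j - alpha_j * beta_i). Collecting: alpha ∧ beta = (3*x - 3*y) dx ∧ dy.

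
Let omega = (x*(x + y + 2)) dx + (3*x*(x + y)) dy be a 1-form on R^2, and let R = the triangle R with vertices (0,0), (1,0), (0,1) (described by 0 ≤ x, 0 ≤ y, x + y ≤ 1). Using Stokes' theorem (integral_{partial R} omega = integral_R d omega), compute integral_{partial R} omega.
integral_(partial R) omega = 4/3

Stokes: integral_partial_R omega = integral_R d omega with d omega = (∂Q/∂x - ∂P/∂y) dx ∧ dy.
  ∂Q/∂x = 6*x + 3*y
  ∂P/∂y = x
  integrand = ∂Q/∂x - ∂P/∂y = 5*x + 3*y.
Integrating over R: integral_0^1 integral_0^{1-x} (5*x + 3*y) dy dx = 4/3.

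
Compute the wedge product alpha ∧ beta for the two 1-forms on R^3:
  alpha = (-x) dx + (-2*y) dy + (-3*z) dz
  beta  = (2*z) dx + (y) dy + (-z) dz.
alpha ∧ beta = (y*(-x + 4*z)) dx ∧ dy + (z*(x + 6*z)) dx ∧ dz + (5*y*z) dy ∧ dz

Distribute the wedge, using dx_i ∧ dx_j = -dx_j ∧ dx_i and dx_i ∧ dx_i = 0. For each pair (i, j) with i < j, the coefficient of dx_i ∧ dx_j in alpha ∧ beta is (alpha_i * beta_j - alpha_j * beta_i). Collecting: alpha ∧ beta = (y*(-x + 4*z)) dx ∧ dy + (z*(x + 6*z)) dx ∧ dz + (5*y*z) dy ∧ dz.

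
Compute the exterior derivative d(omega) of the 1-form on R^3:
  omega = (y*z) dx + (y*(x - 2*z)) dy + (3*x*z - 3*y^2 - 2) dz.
d(omega) = (y - z) dx ∧ dy + (-y + 3*z) dx ∧ dz + (-4*y) dy ∧ dz

For a 1-form omega = sum_i f_i dx_i, the exterior derivative is
  d(omega) = sum_{i < j} (∂f_j/∂x_i - ∂f_i/∂x_j) dx_i ∧ dx_j.
  coefficient of dx ∧ dy: ∂f_2/∂x - ∂f_1/∂y = ∂(y*(x - 2*z))/∂x - ∂(y*z)/∂y = y - z
  coefficient of dx ∧ dz: ∂f_3/∂x - ∂f_1/∂z = ∂(3*x*z - 3*y^2 - 2)/∂x - ∂(y*z)/∂z = -y + 3*z
  coefficient of dy ∧ dz: ∂f_3/∂y - ∂f_2/∂z = ∂(3*x*z - 3*y^2 - 2)/∂y - ∂(y*(x - 2*z))/∂z = -4*y
Assembling: d(omega) = (y - z) dx ∧ dy + (-y + 3*z) dx ∧ dz + (-4*y) dy ∧ dz.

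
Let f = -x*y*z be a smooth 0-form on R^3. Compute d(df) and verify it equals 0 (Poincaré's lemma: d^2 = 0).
d(df) = 0

Step 1: df = sum_i (∂f/∂x_i) dx_i = (-y*z) dx + (-x*z) dy + (-x*y) dz.
Step 2: Apply d again. Using the 1-form formula, the coefficient of dx ∧ dy in d(df) is ∂^2 f/∂x ∂y - ∂^2 f/∂y ∂x = (-z) - (-z) = 0 (equality of mixed partials for smooth f).
Similarly for dx ∧ dz and dy ∧ dz — all coefficients vanish. So d(df) = 0.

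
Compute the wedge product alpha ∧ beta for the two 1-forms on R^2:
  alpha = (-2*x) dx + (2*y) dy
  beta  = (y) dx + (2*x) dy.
alpha ∧ beta = (-4*x^2 - 2*y^2) dx ∧ dy

Distribute the wedge, using dx_i ∧ dx_j = -dx_j ∧ dx_i and dx_i ∧ dx_i = 0. For each pair (i, j) with i < j, the coefficient of dx_i ∧ dx_j in alpha ∧ beta is (alpha_i * beta_j - alpha_j * beta_i). Collecting: alpha ∧ beta = (-4*x^2 - 2*y^2) dx ∧ dy.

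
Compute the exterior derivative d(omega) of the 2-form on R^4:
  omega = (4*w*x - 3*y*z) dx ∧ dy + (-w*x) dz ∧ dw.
d(omega) = (-3*y) dx ∧ dy ∧ dz + (4*x) dx ∧ dy ∧ dw + (-w) dx ∧ dz ∧ dw

For a 2-form omega = sum_{i<j} g_{ij} dx_i ∧ dx_j, the exterior derivative is
  d(omega) = sum_{i<j} d(g_{ij}) ∧ dx_i ∧ dx_j = sum_{i<j, k} (∂g_{ij}/∂x_k) dx_k ∧ dx_i ∧ dx_j.
Expand each term, using dx_k ∧ dx_i ∧ dx_j = sgn(permutation) dx_{(a)} ∧ dx_{(b)} ∧ dx_{(c)} with (a < b < c) sorted:
  d(4*w*x - 3*y*z) includes (∂/∂z)(4*w*x - 3*y*z) dz = (-3*y) dz, which multiplied by dx ∧ dy gives (-3*y) dx ∧ dy ∧ dz
  d(4*w*x - 3*y*z) includes (∂/∂w)(4*w*x - 3*y*z) dw = (4*x) dw, which multiplied by dx ∧ dy gives (4*x) dx ∧ dy ∧ dw
  d(-w*x) includes (∂/∂x)(-w*x) dx = (-w) dx, which multiplied by dz ∧ dw gives (-w) dx ∧ dz ∧ dw
Collecting like 3-forms: d(omega) = (-3*y) dx ∧ dy ∧ dz + (4*x) dx ∧ dy ∧ dw + (-w) dx ∧ dz ∧ dw.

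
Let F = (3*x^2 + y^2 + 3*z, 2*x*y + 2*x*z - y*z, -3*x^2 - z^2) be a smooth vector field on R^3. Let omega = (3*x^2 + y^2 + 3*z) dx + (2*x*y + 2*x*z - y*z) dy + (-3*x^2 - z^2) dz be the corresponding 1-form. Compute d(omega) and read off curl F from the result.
d(omega) = (-2*x + y) dy ∧ dz + (6*x + 3) dz ∧ dx + (2*z) dx ∧ dy; curl F = (-2*x + y, 6*x + 3, 2*z)

d omega = sum_{i<j} (∂f_j/∂x_i - ∂f_i/∂x_j) dx_i ∧ dx_j. Under the identification (dy ∧ dz, dz ∧ dx, dx ∧ dy) ↔ (e_x, e_y, e_z), the coefficients are exactly the components of curl F. Compute:
  ∂R/∂y - ∂Q/∂z = (0) - (2*x - y) = -2*x + y
  ∂P/∂z - ∂R/∂x = (3) - (-6*x) = 6*x + 3
  ∂Q/∂x - ∂P/∂y = (2*y + 2*z) - (2*y) = 2*z.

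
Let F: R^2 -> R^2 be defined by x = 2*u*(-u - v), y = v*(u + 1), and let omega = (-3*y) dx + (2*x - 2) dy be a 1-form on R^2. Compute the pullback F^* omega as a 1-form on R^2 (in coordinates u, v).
F^* omega = (2*v*(4*u^2 + u*v + 6*u + 3*v - 1)) du + (-4*u^3 + 2*u^2*v - 4*u^2 + 2*u*v - 2*u - 2) dv

Using F^*(f dg) = (f ∘ F) d(g ∘ F), substitute each coordinate x_i by F_i(u, v) in f_i, and replace dx_i by d F_i = (∂F_i/∂u) du + (∂F_i/∂v) dv.
  For the x component: f_1(F) = 3*v*(-u - 1); d F_1 = (-4*u - 2*v) du + (-2*u) dv
  For the y component: f_2(F) = -4*u^2 - 4*u*v - 2; d F_2 = (v) du + (u + 1) dv
Combining and collecting du, dv coefficients:
  coeff of du: 2*v*(4*u^2 + u*v + 6*u + 3*v - 1)
  coeff of dv: -4*u^3 + 2*u^2*v - 4*u^2 + 2*u*v - 2*u - 2
F^* omega = (2*v*(4*u^2 + u*v + 6*u + 3*v - 1)) du + (-4*u^3 + 2*u^2*v - 4*u^2 + 2*u*v - 2*u - 2) dv.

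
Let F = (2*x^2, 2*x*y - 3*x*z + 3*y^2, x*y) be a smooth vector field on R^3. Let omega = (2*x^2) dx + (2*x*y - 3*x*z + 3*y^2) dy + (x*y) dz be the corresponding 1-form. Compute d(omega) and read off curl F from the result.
d(omega) = (4*x) dy ∧ dz + (-y) dz ∧ dx + (2*y - 3*z) dx ∧ dy; curl F = (4*x, -y, 2*y - 3*z)

d omega = sum_{i<j} (∂f_j/∂x_i - ∂f_i/∂x_j) dx_i ∧ dx_j. Under the identification (dy ∧ dz, dz ∧ dx, dx ∧ dy) ↔ (e_x, e_y, e_z), the coefficients are exactly the components of curl F. Compute:
  ∂R/∂y - ∂Q/∂z = (x) - (-3*x) = 4*x
  ∂P/∂z - ∂R/∂x = (0) - (y) = -y
  ∂Q/∂x - ∂P/∂y = (2*y - 3*z) - (0) = 2*y - 3*z.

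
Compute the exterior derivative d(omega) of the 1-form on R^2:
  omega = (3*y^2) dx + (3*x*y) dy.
d(omega) = (-3*y) dx ∧ dy

For a 1-form omega = sum_i f_i dx_i, the exterior derivative is
  d(omega) = sum_{i < j} (∂f_j/∂x_i - ∂f_i/∂x_j) dx_i ∧ dx_j.
  coefficient of dx ∧ dy: ∂f_2/∂x - ∂f_1/∂y = ∂(3*x*y)/∂x - ∂(3*y^2)/∂y = -3*y
Assembling: d(omega) = (-3*y) dx ∧ dy.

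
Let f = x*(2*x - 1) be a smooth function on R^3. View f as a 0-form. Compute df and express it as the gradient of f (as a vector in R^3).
df = (4*x - 1) dx + (0) dy + (0) dz; grad f = (4*x - 1, 0, 0)

For a 0-form f, d f = (∂f/∂x) dx + (∂f/∂y) dy + (∂f/∂z) dz. The components of the vector representation are exactly the entries of grad f in Cartesian coordinates:
  ∂f/∂x = 4*x - 1
  ∂f/∂y = 0
  ∂f/∂z = 0.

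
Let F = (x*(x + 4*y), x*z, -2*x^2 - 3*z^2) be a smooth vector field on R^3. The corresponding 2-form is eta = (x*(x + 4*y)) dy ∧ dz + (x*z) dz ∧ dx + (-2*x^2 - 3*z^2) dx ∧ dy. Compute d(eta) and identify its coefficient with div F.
d(eta) = (2*x + 4*y - 6*z) dx ∧ dy ∧ dz; div F = 2*x + 4*y - 6*z

For a 2-form in R^3 of the form above, applying d gives a 3-form with coefficient ∂P/∂x + ∂Q/∂y + ∂R/∂z:
  ∂P/∂x = 2*x + 4*y
  ∂Q/∂y = 0
  ∂R/∂z = -6*z
Sum = 2*x + 4*y - 6*z, which is exactly div F.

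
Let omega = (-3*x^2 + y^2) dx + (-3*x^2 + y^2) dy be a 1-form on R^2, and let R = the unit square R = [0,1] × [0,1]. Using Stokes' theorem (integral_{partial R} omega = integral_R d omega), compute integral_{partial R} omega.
integral_(partial R) omega = -4

Stokes: integral_partial_R omega = integral_R d omega with d omega = (∂Q/∂x - ∂P/∂y) dx ∧ dy.
  ∂Q/∂x = -6*x
  ∂P/∂y = 2*y
  integrand = ∂Q/∂x - ∂P/∂y = -6*x - 2*y.
Integrating over R: integral_0^1 integral_0^1 (-6*x - 2*y) dx dy = -4.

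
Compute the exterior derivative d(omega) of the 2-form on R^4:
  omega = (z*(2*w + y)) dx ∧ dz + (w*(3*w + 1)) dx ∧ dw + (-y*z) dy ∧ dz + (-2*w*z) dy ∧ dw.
d(omega) = (-z) dx ∧ dy ∧ dz + (2*z) dx ∧ dz ∧ dw + (2*w) dy ∧ dz ∧ dw

For a 2-form omega = sum_{i<j} g_{ij} dx_i ∧ dx_j, the exterior derivative is
  d(omega) = sum_{i<j} d(g_{ij}) ∧ dx_i ∧ dx_j = sum_{i<j, k} (∂g_{ij}/∂x_k) dx_k ∧ dx_i ∧ dx_j.
Expand each term, using dx_k ∧ dx_i ∧ dx_j = sgn(permutation) dx_{(a)} ∧ dx_{(b)} ∧ dx_{(c)} with (a < b < c) sorted:
  d(z*(2*w + y)) includes (∂/∂y)(z*(2*w + y)) dy = (z) dy, which multiplied by dx ∧ dz gives (-z) dx ∧ dy ∧ dz
  d(z*(2*w + y)) includes (∂/∂w)(z*(2*w + y)) dw = (2*z) dw, which multiplied by dx ∧ dz gives (2*z) dx ∧ dz ∧ dw
  d(-2*w*z) includes (∂/∂z)(-2*w*z) dz = (-2*w) dz, which multiplied by dy ∧ dw gives (2*w) dy ∧ dz ∧ dw
Collecting like 3-forms: d(omega) = (-z) dx ∧ dy ∧ dz + (2*z) dx ∧ dz ∧ dw + (2*w) dy ∧ dz ∧ dw.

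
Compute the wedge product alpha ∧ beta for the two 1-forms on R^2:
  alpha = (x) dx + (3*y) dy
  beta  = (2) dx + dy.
alpha ∧ beta = (x - 6*y) dx ∧ dy

Distribute the wedge, using dx_i ∧ dx_j = -dx_j ∧ dx_i and dx_i ∧ dx_i = 0. For each pair (i, j) with i < j, the coefficient of dx_i ∧ dx_j in alpha ∧ beta is (alpha_i * beta_j - alpha_j * beta_i). Collecting: alpha ∧ beta = (x - 6*y) dx ∧ dy.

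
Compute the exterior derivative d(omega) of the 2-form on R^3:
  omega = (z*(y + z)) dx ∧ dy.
d(omega) = (y + 2*z) dx ∧ dy ∧ dz

For a 2-form omega = sum_{i<j} g_{ij} dx_i ∧ dx_j, the exterior derivative is
  d(omega) = sum_{i<j} d(g_{ij}) ∧ dx_i ∧ dx_j = sum_{i<j, k} (∂g_{ij}/∂x_k) dx_k ∧ dx_i ∧ dx_j.
Expand each term, using dx_k ∧ dx_i ∧ dx_j = sgn(permutation) dx_{(a)} ∧ dx_{(b)} ∧ dx_{(c)} with (a < b < c) sorted:
  d(z*(y + z)) includes (∂/∂z)(z*(y + z)) dz = (y + 2*z) dz, which multiplied by dx ∧ dy gives (y + 2*z) dx ∧ dy ∧ dz
Collecting like 3-forms: d(omega) = (y + 2*z) dx ∧ dy ∧ dz.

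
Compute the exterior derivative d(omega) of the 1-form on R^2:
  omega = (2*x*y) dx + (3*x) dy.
d(omega) = (3 - 2*x) dx ∧ dy

For a 1-form omega = sum_i f_i dx_i, the exterior derivative is
  d(omega) = sum_{i < j} (∂f_j/∂x_i - ∂f_i/∂x_j) dx_i ∧ dx_j.
  coefficient of dx ∧ dy: ∂f_2/∂x - ∂f_1/∂y = ∂(3*x)/∂x - ∂(2*x*y)/∂y = 3 - 2*x
Assembling: d(omega) = (3 - 2*x) dx ∧ dy.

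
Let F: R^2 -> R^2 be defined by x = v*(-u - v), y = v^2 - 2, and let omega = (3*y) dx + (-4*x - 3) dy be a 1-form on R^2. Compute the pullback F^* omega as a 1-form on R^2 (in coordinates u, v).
F^* omega = (3*v*(2 - v^2)) du + (5*u*v^2 + 6*u + 2*v^3 + 6*v) dv

Using F^*(f dg) = (f ∘ F) d(g ∘ F), substitute each coordinate x_i by F_i(u, v) in f_i, and replace dx_i by d F_i = (∂F_i/∂u) du + (∂F_i/∂v) dv.
  For the x component: f_1(F) = 3*v^2 - 6; d F_1 = (-v) du + (-u - 2*v) dv
  For the y component: f_2(F) = 4*u*v + 4*v^2 - 3; d F_2 = (0) du + (2*v) dv
Combining and collecting du, dv coefficients:
  coeff of du: 3*v*(2 - v^2)
  coeff of dv: 5*u*v^2 + 6*u + 2*v^3 + 6*v
F^* omega = (3*v*(2 - v^2)) du + (5*u*v^2 + 6*u + 2*v^3 + 6*v) dv.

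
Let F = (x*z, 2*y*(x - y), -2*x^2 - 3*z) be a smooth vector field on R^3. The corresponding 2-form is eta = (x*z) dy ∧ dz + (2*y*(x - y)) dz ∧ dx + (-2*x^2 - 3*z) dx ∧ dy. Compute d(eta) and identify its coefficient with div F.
d(eta) = (2*x - 4*y + z - 3) dx ∧ dy ∧ dz; div F = 2*x - 4*y + z - 3

For a 2-form in R^3 of the form above, applying d gives a 3-form with coefficient ∂P/∂x + ∂Q/∂y + ∂R/∂z:
  ∂P/∂x = z
  ∂Q/∂y = 2*x - 4*y
  ∂R/∂z = -3
Sum = 2*x - 4*y + z - 3, which is exactly div F.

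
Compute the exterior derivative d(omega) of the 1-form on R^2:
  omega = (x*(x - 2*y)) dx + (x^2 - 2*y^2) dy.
d(omega) = (4*x) dx ∧ dy

For a 1-form omega = sum_i f_i dx_i, the exterior derivative is
  d(omega) = sum_{i < j} (∂f_j/∂x_i - ∂f_i/∂x_j) dx_i ∧ dx_j.
  coefficient of dx ∧ dy: ∂f_2/∂x - ∂f_1/∂y = ∂(x^2 - 2*y^2)/∂x - ∂(x*(x - 2*y))/∂y = 4*x
Assembling: d(omega) = (4*x) dx ∧ dy.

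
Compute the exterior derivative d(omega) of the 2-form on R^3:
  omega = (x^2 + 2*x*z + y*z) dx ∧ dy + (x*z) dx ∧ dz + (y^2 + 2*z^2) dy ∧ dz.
d(omega) = (2*x + y) dx ∧ dy ∧ dz

For a 2-form omega = sum_{i<j} g_{ij} dx_i ∧ dx_j, the exterior derivative is
  d(omega) = sum_{i<j} d(g_{ij}) ∧ dx_i ∧ dx_j = sum_{i<j, k} (∂g_{ij}/∂x_k) dx_k ∧ dx_i ∧ dx_j.
Expand each term, using dx_k ∧ dx_i ∧ dx_j = sgn(permutation) dx_{(a)} ∧ dx_{(b)} ∧ dx_{(c)} with (a < b < c) sorted:
  d(x^2 + 2*x*z + y*z) includes (∂/∂z)(x^2 + 2*x*z + y*z) dz = (2*x + y) dz, which multiplied by dx ∧ dy gives (2*x + y) dx ∧ dy ∧ dz
Collecting like 3-forms: d(omega) = (2*x + y) dx ∧ dy ∧ dz.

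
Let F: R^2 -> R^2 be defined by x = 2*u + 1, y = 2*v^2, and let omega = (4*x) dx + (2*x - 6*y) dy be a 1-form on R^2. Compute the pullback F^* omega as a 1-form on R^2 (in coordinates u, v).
F^* omega = (16*u + 8) du + (8*v*(2*u - 6*v^2 + 1)) dv

Using F^*(f dg) = (f ∘ F) d(g ∘ F), substitute each coordinate x_i by F_i(u, v) in f_i, and replace dx_i by d F_i = (∂F_i/∂u) du + (∂F_i/∂v) dv.
  For the x component: f_1(F) = 8*u + 4; d F_1 = (2) du + (0) dv
  For the y component: f_2(F) = 4*u - 12*v^2 + 2; d F_2 = (0) du + (4*v) dv
Combining and collecting du, dv coefficients:
  coeff of du: 16*u + 8
  coeff of dv: 8*v*(2*u - 6*v^2 + 1)
F^* omega = (16*u + 8) du + (8*v*(2*u - 6*v^2 + 1)) dv.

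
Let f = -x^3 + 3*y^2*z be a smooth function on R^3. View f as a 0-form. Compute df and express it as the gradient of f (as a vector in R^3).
df = (-3*x^2) dx + (6*y*z) dy + (3*y^2) dz; grad f = (-3*x^2, 6*y*z, 3*y^2)

For a 0-form f, d f = (∂f/∂x) dx + (∂f/∂y) dy + (∂f/∂z) dz. The components of the vector representation are exactly the entries of grad f in Cartesian coordinates:
  ∂f/∂x = -3*x^2
  ∂f/∂y = 6*y*z
  ∂f/∂z = 3*y^2.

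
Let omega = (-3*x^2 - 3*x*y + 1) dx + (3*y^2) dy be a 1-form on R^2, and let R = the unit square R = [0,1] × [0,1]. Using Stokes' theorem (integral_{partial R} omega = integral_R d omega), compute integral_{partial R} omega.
integral_(partial R) omega = 3/2

Stokes: integral_partial_R omega = integral_R d omega with d omega = (∂Q/∂x - ∂P/∂y) dx ∧ dy.
  ∂Q/∂x = 0
  ∂P/∂y = -3*x
  integrand = ∂Q/∂x - ∂P/∂y = 3*x.
Integrating over R: integral_0^1 integral_0^1 (3*x) dx dy = 3/2.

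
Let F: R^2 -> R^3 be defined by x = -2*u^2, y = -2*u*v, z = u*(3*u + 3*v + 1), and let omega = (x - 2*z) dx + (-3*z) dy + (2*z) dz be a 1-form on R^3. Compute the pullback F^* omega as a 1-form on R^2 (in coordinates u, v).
F^* omega = (2*u*(34*u^2 + 48*u*v + 13*u + 18*v^2 + 9*v + 1)) du + (u^2*(36*u + 36*v + 12)) dv

Using F^*(f dg) = (f ∘ F) d(g ∘ F), substitute each coordinate x_i by F_i(u, v) in f_i, and replace dx_i by d F_i = (∂F_i/∂u) du + (∂F_i/∂v) dv.
  For the x component: f_1(F) = 2*u*(-4*u - 3*v - 1); d F_1 = (-4*u) du + (0) dv
  For the y component: f_2(F) = 3*u*(-3*u - 3*v - 1); d F_2 = (-2*v) du + (-2*u) dv
  For the z component: f_3(F) = 2*u*(3*u + 3*v + 1); d F_3 = (6*u + 3*v + 1) du + (3*u) dv
Combining and collecting du, dv coefficients:
  coeff of du: 2*u*(34*u^2 + 48*u*v + 13*u + 18*v^2 + 9*v + 1)
  coeff of dv: u^2*(36*u + 36*v + 12)
F^* omega = (2*u*(34*u^2 + 48*u*v + 13*u + 18*v^2 + 9*v + 1)) du + (u^2*(36*u + 36*v + 12)) dv.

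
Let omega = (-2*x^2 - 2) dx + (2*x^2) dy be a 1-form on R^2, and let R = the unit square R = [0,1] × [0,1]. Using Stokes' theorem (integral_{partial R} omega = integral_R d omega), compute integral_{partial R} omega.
integral_(partial R) omega = 2

Stokes: integral_partial_R omega = integral_R d omega with d omega = (∂Q/∂x - ∂P/∂y) dx ∧ dy.
  ∂Q/∂x = 4*x
  ∂P/∂y = 0
  integrand = ∂Q/∂x - ∂P/∂y = 4*x.
Integrating over R: integral_0^1 integral_0^1 (4*x) dx dy = 2.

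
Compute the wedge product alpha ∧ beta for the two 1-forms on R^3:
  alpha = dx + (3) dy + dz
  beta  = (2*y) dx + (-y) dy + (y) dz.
alpha ∧ beta = (-7*y) dx ∧ dy + (-y) dx ∧ dz + (4*y) dy ∧ dz

Distribute the wedge, using dx_i ∧ dx_j = -dx_j ∧ dx_i and dx_i ∧ dx_i = 0. For each pair (i, j) with i < j, the coefficient of dx_i ∧ dx_j in alpha ∧ beta is (alpha_i * beta_j - alpha_j * beta_i). Collecting: alpha ∧ beta = (-7*y) dx ∧ dy + (-y) dx ∧ dz + (4*y) dy ∧ dz.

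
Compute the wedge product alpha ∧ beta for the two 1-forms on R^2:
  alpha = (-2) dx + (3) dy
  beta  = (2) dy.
alpha ∧ beta = (-4) dx ∧ dy

Distribute the wedge, using dx_i ∧ dx_j = -dx_j ∧ dx_i and dx_i ∧ dx_i = 0. For each pair (i, j) with i < j, the coefficient of dx_i ∧ dx_j in alpha ∧ beta is (alpha_i * beta_j - alpha_j * beta_i). Collecting: alpha ∧ beta = (-4) dx ∧ dy.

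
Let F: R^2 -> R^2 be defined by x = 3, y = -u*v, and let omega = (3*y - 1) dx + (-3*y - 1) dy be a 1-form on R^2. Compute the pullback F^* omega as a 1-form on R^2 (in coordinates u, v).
F^* omega = (v*(-3*u*v + 1)) du + (u*(-3*u*v + 1)) dv

Using F^*(f dg) = (f ∘ F) d(g ∘ F), substitute each coordinate x_i by F_i(u, v) in f_i, and replace dx_i by d F_i = (∂F_i/∂u) du + (∂F_i/∂v) dv.
  For the x component: f_1(F) = -3*u*v - 1; d F_1 = (0) du + (0) dv
  For the y component: f_2(F) = 3*u*v - 1; d F_2 = (-v) du + (-u) dv
Combining and collecting du, dv coefficients:
  coeff of du: v*(-3*u*v + 1)
  coeff of dv: u*(-3*u*v + 1)
F^* omega = (v*(-3*u*v + 1)) du + (u*(-3*u*v + 1)) dv.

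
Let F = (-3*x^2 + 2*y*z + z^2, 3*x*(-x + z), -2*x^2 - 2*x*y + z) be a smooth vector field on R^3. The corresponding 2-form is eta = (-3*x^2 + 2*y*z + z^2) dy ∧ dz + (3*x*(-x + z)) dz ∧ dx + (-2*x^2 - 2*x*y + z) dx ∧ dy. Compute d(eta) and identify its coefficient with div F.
d(eta) = (1 - 6*x) dx ∧ dy ∧ dz; div F = 1 - 6*x

For a 2-form in R^3 of the form above, applying d gives a 3-form with coefficient ∂P/∂x + ∂Q/∂y + ∂R/∂z:
  ∂P/∂x = -6*x
  ∂Q/∂y = 0
  ∂R/∂z = 1
Sum = 1 - 6*x, which is exactly div F.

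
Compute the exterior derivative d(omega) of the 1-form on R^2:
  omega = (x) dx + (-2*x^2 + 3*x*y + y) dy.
d(omega) = (-4*x + 3*y) dx ∧ dy

For a 1-form omega = sum_i f_i dx_i, the exterior derivative is
  d(omega) = sum_{i < j} (∂f_j/∂x_i - ∂f_i/∂x_j) dx_i ∧ dx_j.
  coefficient of dx ∧ dy: ∂f_2/∂x - ∂f_1/∂y = ∂(-2*x^2 + 3*x*y + y)/∂x - ∂(x)/∂y = -4*x + 3*y
Assembling: d(omega) = (-4*x + 3*y) dx ∧ dy.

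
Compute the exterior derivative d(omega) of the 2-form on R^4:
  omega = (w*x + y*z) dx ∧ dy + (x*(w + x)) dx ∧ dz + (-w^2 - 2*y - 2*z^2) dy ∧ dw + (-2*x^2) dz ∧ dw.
d(omega) = (y) dx ∧ dy ∧ dz + (x) dx ∧ dy ∧ dw + (-3*x) dx ∧ dz ∧ dw + (4*z) dy ∧ dz ∧ dw

For a 2-form omega = sum_{i<j} g_{ij} dx_i ∧ dx_j, the exterior derivative is
  d(omega) = sum_{i<j} d(g_{ij}) ∧ dx_i ∧ dx_j = sum_{i<j, k} (∂g_{ij}/∂x_k) dx_k ∧ dx_i ∧ dx_j.
Expand each term, using dx_k ∧ dx_i ∧ dx_j = sgn(permutation) dx_{(a)} ∧ dx_{(b)} ∧ dx_{(c)} with (a < b < c) sorted:
  d(w*x + y*z) includes (∂/∂z)(w*x + y*z) dz = (y) dz, which multiplied by dx ∧ dy gives (y) dx ∧ dy ∧ dz
  d(w*x + y*z) includes (∂/∂w)(w*x + y*z) dw = (x) dw, which multiplied by dx ∧ dy gives (x) dx ∧ dy ∧ dw
  d(x*(w + x)) includes (∂/∂w)(x*(w + x)) dw = (x) dw, which multiplied by dx ∧ dz gives (x) dx ∧ dz ∧ dw
  d(-w^2 - 2*y - 2*z^2) includes (∂/∂z)(-w^2 - 2*y - 2*z^2) dz = (-4*z) dz, which multiplied by dy ∧ dw gives (4*z) dy ∧ dz ∧ dw
  d(-2*x^2) includes (∂/∂x)(-2*x^2) dx = (-4*x) dx, which multiplied by dz ∧ dw gives (-4*x) dx ∧ dz ∧ dw
Collecting like 3-forms: d(omega) = (y) dx ∧ dy ∧ dz + (x) dx ∧ dy ∧ dw + (-3*x) dx ∧ dz ∧ dw + (4*z) dy ∧ dz ∧ dw.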